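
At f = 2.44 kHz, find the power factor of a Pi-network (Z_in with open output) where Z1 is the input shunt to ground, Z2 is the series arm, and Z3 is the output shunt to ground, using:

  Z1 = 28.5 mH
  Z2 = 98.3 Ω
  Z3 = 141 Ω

Step 1 — Angular frequency: ω = 2π·f = 2π·2440 = 1.533e+04 rad/s.
Step 2 — Component impedances:
  Z1: Z = jωL = j·1.533e+04·0.0285 = 0 + j436.9 Ω
  Z2: Z = R = 98.3 Ω
  Z3: Z = R = 141 Ω
Step 3 — With open output, the series arm Z2 and the output shunt Z3 appear in series to ground: Z2 + Z3 = 239.3 Ω.
Step 4 — Parallel with input shunt Z1: Z_in = Z1 || (Z2 + Z3) = 184.1 + j100.8 Ω = 209.9∠28.7° Ω.
Step 5 — Power factor: PF = cos(φ) = Re(Z)/|Z| = 184.1/209.9 = 0.8771.
Step 6 — Type: Im(Z) = 100.8 ⇒ lagging (phase φ = 28.7°).

PF = 0.8771 (lagging, φ = 28.7°)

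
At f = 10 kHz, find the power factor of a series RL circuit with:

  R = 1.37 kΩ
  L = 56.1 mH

Step 1 — Angular frequency: ω = 2π·f = 2π·1e+04 = 6.283e+04 rad/s.
Step 2 — Component impedances:
  R: Z = R = 1370 Ω
  L: Z = jωL = j·6.283e+04·0.0561 = 0 + j3525 Ω
Step 3 — Series combination: Z_total = R + L = 1370 + j3525 Ω = 3782∠68.8° Ω.
Step 4 — Power factor: PF = cos(φ) = Re(Z)/|Z| = 1370/3781.7 = 0.3623.
Step 5 — Type: Im(Z) = 3525 ⇒ lagging (phase φ = 68.8°).

PF = 0.3623 (lagging, φ = 68.8°)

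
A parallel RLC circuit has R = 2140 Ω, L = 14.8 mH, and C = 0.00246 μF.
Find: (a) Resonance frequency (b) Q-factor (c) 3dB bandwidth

Step 1 — Resonance: ω₀ = 1/√(LC) = 1/√(0.0148·2.46e-09) = 1.657e+05 rad/s.
Step 2 — f₀ = ω₀/(2π) = 2.638e+04 Hz.
Step 3 — Parallel Q: Q = R/(ω₀L) = 2140/(1.657e+05·0.0148) = 0.8725.
Step 4 — Bandwidth: Δω = ω₀/Q = 1.9e+05 rad/s; BW = Δω/(2π) = 3.023e+04 Hz.

(a) f₀ = 2.638e+04 Hz  (b) Q = 0.8725  (c) BW = 3.023e+04 Hz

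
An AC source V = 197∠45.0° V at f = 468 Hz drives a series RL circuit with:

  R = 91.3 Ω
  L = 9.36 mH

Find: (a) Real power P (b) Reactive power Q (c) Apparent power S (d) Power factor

Step 1 — Angular frequency: ω = 2π·f = 2π·468 = 2941 rad/s.
Step 2 — Component impedances:
  R: Z = R = 91.3 Ω
  L: Z = jωL = j·2941·0.00936 = 0 + j27.52 Ω
Step 3 — Series combination: Z_total = R + L = 91.3 + j27.52 Ω = 95.36∠16.8° Ω.
Step 4 — Source phasor: V = 197∠45.0° V = 139.3 + j139.3 V.
Step 5 — Current: I = V / Z = 1.82 + j0.977 A = 2.066∠28.2° A.
Step 6 — Complex power: S = V·I* = 389.7 + j117.5 VA.
Step 7 — Real power: P = Re(S) = 389.7 W.
Step 8 — Reactive power: Q = Im(S) = 117.5 VAR.
Step 9 — Apparent power: |S| = 407 VA.
Step 10 — Power factor: PF = P/|S| = 0.9574 (lagging).

(a) P = 389.7 W  (b) Q = 117.5 VAR  (c) S = 407 VA  (d) PF = 0.9574 (lagging)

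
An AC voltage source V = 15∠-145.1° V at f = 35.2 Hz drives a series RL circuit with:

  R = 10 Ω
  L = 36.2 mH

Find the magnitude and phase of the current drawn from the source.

Step 1 — Angular frequency: ω = 2π·f = 2π·35.2 = 221.2 rad/s.
Step 2 — Component impedances:
  R: Z = R = 10 Ω
  L: Z = jωL = j·221.2·0.0362 = 0 + j8.006 Ω
Step 3 — Series combination: Z_total = R + L = 10 + j8.006 Ω = 12.81∠38.7° Ω.
Step 4 — Source phasor: V = 15∠-145.1° V = -12.3 - j8.582 V.
Step 5 — Ohm's law: I = V / Z_total = (-12.3 - j8.582) / (10 + j8.006) = -1.168 + j0.07723 A.
Step 6 — Convert to polar: |I| = 1.171 A, ∠I = 176.2°.

I = 1.171∠176.2° A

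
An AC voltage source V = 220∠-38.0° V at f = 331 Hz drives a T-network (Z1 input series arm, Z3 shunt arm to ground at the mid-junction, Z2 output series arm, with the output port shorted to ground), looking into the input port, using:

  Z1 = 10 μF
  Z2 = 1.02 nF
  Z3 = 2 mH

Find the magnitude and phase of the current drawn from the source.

Step 1 — Angular frequency: ω = 2π·f = 2π·331 = 2080 rad/s.
Step 2 — Component impedances:
  Z1: Z = 1/(jωC) = -j/(ω·C) = 0 - j48.08 Ω
  Z2: Z = 1/(jωC) = -j/(ω·C) = 0 - j4.714e+05 Ω
  Z3: Z = jωL = j·2080·0.002 = 0 + j4.159 Ω
Step 3 — With the output port shorted to ground, the output series arm Z2 runs from the junction to ground; the shunt arm Z3 also runs from the junction to ground. They appear in parallel: Z3 || Z2 = 0 + j4.16 Ω.
Step 4 — Series with input arm Z1: Z_in = Z1 + (Z3 || Z2) = 0 - j43.92 Ω = 43.92∠-90.0° Ω.
Step 5 — Source phasor: V = 220∠-38.0° V = 173.4 - j135.4 V.
Step 6 — Ohm's law: I = V / Z_total = (173.4 - j135.4) / (0 - j43.92) = 3.084 + j3.947 A.
Step 7 — Convert to polar: |I| = 5.009 A, ∠I = 52.0°.

I = 5.009∠52.0° A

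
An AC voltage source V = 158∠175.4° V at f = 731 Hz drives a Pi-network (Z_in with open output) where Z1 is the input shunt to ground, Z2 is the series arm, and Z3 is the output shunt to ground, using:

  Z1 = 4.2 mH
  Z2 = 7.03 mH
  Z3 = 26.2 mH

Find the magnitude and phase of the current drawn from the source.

Step 1 — Angular frequency: ω = 2π·f = 2π·731 = 4593 rad/s.
Step 2 — Component impedances:
  Z1: Z = jωL = j·4593·0.0042 = 0 + j19.29 Ω
  Z2: Z = jωL = j·4593·0.00703 = 0 + j32.29 Ω
  Z3: Z = jωL = j·4593·0.0262 = 0 + j120.3 Ω
Step 3 — With open output, the series arm Z2 and the output shunt Z3 appear in series to ground: Z2 + Z3 = 0 + j152.6 Ω.
Step 4 — Parallel with input shunt Z1: Z_in = Z1 || (Z2 + Z3) = 0 + j17.13 Ω = 17.13∠90.0° Ω.
Step 5 — Source phasor: V = 158∠175.4° V = -157.5 + j12.67 V.
Step 6 — Ohm's law: I = V / Z_total = (-157.5 + j12.67) / (0 + j17.13) = 0.7399 + j9.196 A.
Step 7 — Convert to polar: |I| = 9.226 A, ∠I = 85.4°.

I = 9.226∠85.4° A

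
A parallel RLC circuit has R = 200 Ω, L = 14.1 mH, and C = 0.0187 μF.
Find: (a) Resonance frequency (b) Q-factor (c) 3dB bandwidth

Step 1 — Resonance: ω₀ = 1/√(LC) = 1/√(0.0141·1.87e-08) = 6.158e+04 rad/s.
Step 2 — f₀ = ω₀/(2π) = 9801 Hz.
Step 3 — Parallel Q: Q = R/(ω₀L) = 200/(6.158e+04·0.0141) = 0.2303.
Step 4 — Bandwidth: Δω = ω₀/Q = 2.674e+05 rad/s; BW = Δω/(2π) = 4.255e+04 Hz.

(a) f₀ = 9801 Hz  (b) Q = 0.2303  (c) BW = 4.255e+04 Hz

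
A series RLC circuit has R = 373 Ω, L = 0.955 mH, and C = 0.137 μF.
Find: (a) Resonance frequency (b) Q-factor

Step 1 — Resonance condition Im(Z)=0 gives ω₀ = 1/√(LC).
Step 2 — ω₀ = 1/√(0.000955·1.37e-07) = 8.743e+04 rad/s.
Step 3 — f₀ = ω₀/(2π) = 1.391e+04 Hz.
Step 4 — Series Q: Q = ω₀L/R = 8.743e+04·0.000955/373 = 0.2238.

(a) f₀ = 1.391e+04 Hz  (b) Q = 0.2238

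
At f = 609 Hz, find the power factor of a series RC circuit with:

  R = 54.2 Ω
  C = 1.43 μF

Step 1 — Angular frequency: ω = 2π·f = 2π·609 = 3826 rad/s.
Step 2 — Component impedances:
  R: Z = R = 54.2 Ω
  C: Z = 1/(jωC) = -j/(ω·C) = 0 - j182.8 Ω
Step 3 — Series combination: Z_total = R + C = 54.2 - j182.8 Ω = 190.6∠-73.5° Ω.
Step 4 — Power factor: PF = cos(φ) = Re(Z)/|Z| = 54.2/190.62 = 0.2843.
Step 5 — Type: Im(Z) = -182.8 ⇒ leading (phase φ = -73.5°).

PF = 0.2843 (leading, φ = -73.5°)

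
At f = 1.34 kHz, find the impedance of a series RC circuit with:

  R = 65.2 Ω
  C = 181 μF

Step 1 — Angular frequency: ω = 2π·f = 2π·1340 = 8419 rad/s.
Step 2 — Component impedances:
  R: Z = R = 65.2 Ω
  C: Z = 1/(jωC) = -j/(ω·C) = 0 - j0.6562 Ω
Step 3 — Series combination: Z_total = R + C = 65.2 - j0.6562 Ω = 65.2∠-0.6° Ω.

Z = 65.2 - j0.6562 Ω = 65.2∠-0.6° Ω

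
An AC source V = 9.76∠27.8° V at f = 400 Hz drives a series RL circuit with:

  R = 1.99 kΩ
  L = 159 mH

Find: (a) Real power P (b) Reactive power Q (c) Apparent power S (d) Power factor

Step 1 — Angular frequency: ω = 2π·f = 2π·400 = 2513 rad/s.
Step 2 — Component impedances:
  R: Z = R = 1990 Ω
  L: Z = jωL = j·2513·0.159 = 0 + j399.6 Ω
Step 3 — Series combination: Z_total = R + L = 1990 + j399.6 Ω = 2030∠11.4° Ω.
Step 4 — Source phasor: V = 9.76∠27.8° V = 8.634 + j4.552 V.
Step 5 — Current: I = V / Z = 0.004612 + j0.001361 A = 0.004809∠16.4° A.
Step 6 — Complex power: S = V·I* = 0.04601 + j0.00924 VA.
Step 7 — Real power: P = Re(S) = 0.04601 W.
Step 8 — Reactive power: Q = Im(S) = 0.00924 VAR.
Step 9 — Apparent power: |S| = 0.04693 VA.
Step 10 — Power factor: PF = P/|S| = 0.9804 (lagging).

(a) P = 0.04601 W  (b) Q = 0.00924 VAR  (c) S = 0.04693 VA  (d) PF = 0.9804 (lagging)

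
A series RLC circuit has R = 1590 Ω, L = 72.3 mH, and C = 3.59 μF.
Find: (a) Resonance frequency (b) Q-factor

Step 1 — Resonance condition Im(Z)=0 gives ω₀ = 1/√(LC).
Step 2 — ω₀ = 1/√(0.0723·3.59e-06) = 1963 rad/s.
Step 3 — f₀ = ω₀/(2π) = 312.4 Hz.
Step 4 — Series Q: Q = ω₀L/R = 1963·0.0723/1590 = 0.08925.

(a) f₀ = 312.4 Hz  (b) Q = 0.08925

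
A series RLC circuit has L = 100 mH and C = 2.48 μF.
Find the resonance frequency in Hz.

Step 1 — Resonance condition Im(Z)=0 gives ω₀ = 1/√(LC).
Step 2 — ω₀ = 1/√(0.1·2.48e-06) = 2008 rad/s.
Step 3 — f₀ = ω₀/(2π) = 319.6 Hz.

f₀ = 319.6 Hz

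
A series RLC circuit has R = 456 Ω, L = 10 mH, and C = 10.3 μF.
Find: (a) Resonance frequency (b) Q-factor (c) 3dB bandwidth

Step 1 — Resonance: ω₀ = 1/√(LC) = 1/√(0.01·1.03e-05) = 3116 rad/s.
Step 2 — f₀ = ω₀/(2π) = 495.9 Hz.
Step 3 — Series Q: Q = ω₀L/R = 3116·0.01/456 = 0.06833.
Step 4 — Bandwidth: Δω = ω₀/Q = 4.56e+04 rad/s; BW = Δω/(2π) = 7257 Hz.

(a) f₀ = 495.9 Hz  (b) Q = 0.06833  (c) BW = 7257 Hz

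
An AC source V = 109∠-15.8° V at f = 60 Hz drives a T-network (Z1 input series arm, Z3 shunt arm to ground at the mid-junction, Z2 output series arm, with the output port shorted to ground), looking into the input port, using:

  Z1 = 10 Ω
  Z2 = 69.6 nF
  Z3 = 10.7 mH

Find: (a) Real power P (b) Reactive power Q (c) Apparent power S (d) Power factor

Step 1 — Angular frequency: ω = 2π·f = 2π·60 = 377 rad/s.
Step 2 — Component impedances:
  Z1: Z = R = 10 Ω
  Z2: Z = 1/(jωC) = -j/(ω·C) = 0 - j3.811e+04 Ω
  Z3: Z = jωL = j·377·0.0107 = 0 + j4.034 Ω
Step 3 — With the output port shorted to ground, the output series arm Z2 runs from the junction to ground; the shunt arm Z3 also runs from the junction to ground. They appear in parallel: Z3 || Z2 = 0 + j4.034 Ω.
Step 4 — Series with input arm Z1: Z_in = Z1 + (Z3 || Z2) = 10 + j4.034 Ω = 10.78∠22.0° Ω.
Step 5 — Source phasor: V = 109∠-15.8° V = 104.9 - j29.68 V.
Step 6 — Current: I = V / Z = 7.99 - j6.191 A = 10.11∠-37.8° A.
Step 7 — Complex power: S = V·I* = 1022 + j412.2 VA.
Step 8 — Real power: P = Re(S) = 1022 W.
Step 9 — Reactive power: Q = Im(S) = 412.2 VAR.
Step 10 — Apparent power: |S| = 1102 VA.
Step 11 — Power factor: PF = P/|S| = 0.9274 (lagging).

(a) P = 1022 W  (b) Q = 412.2 VAR  (c) S = 1102 VA  (d) PF = 0.9274 (lagging)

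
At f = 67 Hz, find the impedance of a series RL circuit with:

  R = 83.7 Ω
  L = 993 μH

Step 1 — Angular frequency: ω = 2π·f = 2π·67 = 421 rad/s.
Step 2 — Component impedances:
  R: Z = R = 83.7 Ω
  L: Z = jωL = j·421·0.000993 = 0 + j0.418 Ω
Step 3 — Series combination: Z_total = R + L = 83.7 + j0.418 Ω = 83.7∠0.3° Ω.

Z = 83.7 + j0.418 Ω = 83.7∠0.3° Ω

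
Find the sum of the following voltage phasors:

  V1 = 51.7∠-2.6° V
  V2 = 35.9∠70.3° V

Step 1 — Convert each phasor to rectangular form:
  V1 = 51.7·(cos(-2.6°) + j·sin(-2.6°)) = 51.65 - j2.345 V
  V2 = 35.9·(cos(70.3°) + j·sin(70.3°)) = 12.1 + j33.8 V
Step 2 — Sum components: V_total = 63.75 + j31.45 V.
Step 3 — Convert to polar: |V_total| = 71.09 V, ∠V_total = 26.3°.

V_total = 71.09∠26.3° V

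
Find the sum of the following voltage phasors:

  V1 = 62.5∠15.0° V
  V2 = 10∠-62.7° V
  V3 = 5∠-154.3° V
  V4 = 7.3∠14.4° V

Step 1 — Convert each phasor to rectangular form:
  V1 = 62.5·(cos(15.0°) + j·sin(15.0°)) = 60.37 + j16.18 V
  V2 = 10·(cos(-62.7°) + j·sin(-62.7°)) = 4.586 - j8.886 V
  V3 = 5·(cos(-154.3°) + j·sin(-154.3°)) = -4.505 - j2.168 V
  V4 = 7.3·(cos(14.4°) + j·sin(14.4°)) = 7.071 + j1.815 V
Step 2 — Sum components: V_total = 67.52 + j6.937 V.
Step 3 — Convert to polar: |V_total| = 67.88 V, ∠V_total = 5.9°.

V_total = 67.88∠5.9° V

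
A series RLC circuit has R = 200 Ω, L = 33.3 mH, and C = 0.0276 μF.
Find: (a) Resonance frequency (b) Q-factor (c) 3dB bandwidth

Step 1 — Resonance: ω₀ = 1/√(LC) = 1/√(0.0333·2.76e-08) = 3.299e+04 rad/s.
Step 2 — f₀ = ω₀/(2π) = 5250 Hz.
Step 3 — Series Q: Q = ω₀L/R = 3.299e+04·0.0333/200 = 5.492.
Step 4 — Bandwidth: Δω = ω₀/Q = 6006 rad/s; BW = Δω/(2π) = 955.9 Hz.

(a) f₀ = 5250 Hz  (b) Q = 5.492  (c) BW = 955.9 Hz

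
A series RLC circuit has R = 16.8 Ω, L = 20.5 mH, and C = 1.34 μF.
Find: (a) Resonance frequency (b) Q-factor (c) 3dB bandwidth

Step 1 — Resonance: ω₀ = 1/√(LC) = 1/√(0.0205·1.34e-06) = 6034 rad/s.
Step 2 — f₀ = ω₀/(2π) = 960.3 Hz.
Step 3 — Series Q: Q = ω₀L/R = 6034·0.0205/16.8 = 7.362.
Step 4 — Bandwidth: Δω = ω₀/Q = 819.5 rad/s; BW = Δω/(2π) = 130.4 Hz.

(a) f₀ = 960.3 Hz  (b) Q = 7.362  (c) BW = 130.4 Hz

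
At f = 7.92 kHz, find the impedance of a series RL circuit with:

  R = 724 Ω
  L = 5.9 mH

Step 1 — Angular frequency: ω = 2π·f = 2π·7920 = 4.976e+04 rad/s.
Step 2 — Component impedances:
  R: Z = R = 724 Ω
  L: Z = jωL = j·4.976e+04·0.0059 = 0 + j293.6 Ω
Step 3 — Series combination: Z_total = R + L = 724 + j293.6 Ω = 781.3∠22.1° Ω.

Z = 724 + j293.6 Ω = 781.3∠22.1° Ω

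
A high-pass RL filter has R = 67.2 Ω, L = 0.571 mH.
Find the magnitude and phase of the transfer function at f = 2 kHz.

Step 1 — Angular frequency: ω = 2π·2000 = 1.257e+04 rad/s.
Step 2 — Transfer function: H(jω) = jωL/(R + jωL).
Step 3 — Numerator jωL = j·7.175; denominator R + jωL = 67.2 + j7.175.
Step 4 — H = 0.01127 + j0.1056.
Step 5 — Magnitude: |H| = 0.1062 (-19.5 dB); phase: φ = 83.9°.

|H| = 0.1062 (-19.5 dB), φ = 83.9°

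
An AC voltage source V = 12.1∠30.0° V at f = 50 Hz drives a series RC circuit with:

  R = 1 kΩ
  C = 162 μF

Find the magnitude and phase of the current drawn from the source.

Step 1 — Angular frequency: ω = 2π·f = 2π·50 = 314.2 rad/s.
Step 2 — Component impedances:
  R: Z = R = 1000 Ω
  C: Z = 1/(jωC) = -j/(ω·C) = 0 - j19.65 Ω
Step 3 — Series combination: Z_total = R + C = 1000 - j19.65 Ω = 1000∠-1.1° Ω.
Step 4 — Source phasor: V = 12.1∠30.0° V = 10.48 + j6.05 V.
Step 5 — Ohm's law: I = V / Z_total = (10.48 + j6.05) / (1000 - j19.65) = 0.01036 + j0.006253 A.
Step 6 — Convert to polar: |I| = 0.0121 A, ∠I = 31.1°.

I = 0.0121∠31.1° A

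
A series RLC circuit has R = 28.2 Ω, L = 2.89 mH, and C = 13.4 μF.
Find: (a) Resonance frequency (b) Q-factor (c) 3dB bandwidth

Step 1 — Resonance condition Im(Z)=0 gives ω₀ = 1/√(LC).
Step 2 — ω₀ = 1/√(0.00289·1.34e-05) = 5082 rad/s.
Step 3 — f₀ = ω₀/(2π) = 808.8 Hz.
Step 4 — Series Q: Q = ω₀L/R = 5082·0.00289/28.2 = 0.5208.
Step 5 — 3dB bandwidth: Δω = ω₀/Q = 9758 rad/s; BW = Δω/(2π) = 1553 Hz.

(a) f₀ = 808.8 Hz  (b) Q = 0.5208  (c) BW = 1553 Hz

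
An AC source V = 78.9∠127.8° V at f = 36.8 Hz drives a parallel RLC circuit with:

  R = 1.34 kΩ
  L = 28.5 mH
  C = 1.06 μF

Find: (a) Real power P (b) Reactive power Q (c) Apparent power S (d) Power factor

Step 1 — Angular frequency: ω = 2π·f = 2π·36.8 = 231.2 rad/s.
Step 2 — Component impedances:
  R: Z = R = 1340 Ω
  L: Z = jωL = j·231.2·0.0285 = 0 + j6.59 Ω
  C: Z = 1/(jωC) = -j/(ω·C) = 0 - j4080 Ω
Step 3 — Parallel combination: 1/Z_total = 1/R + 1/L + 1/C; Z_total = 0.03251 + j6.6 Ω = 6.6∠89.7° Ω.
Step 4 — Source phasor: V = 78.9∠127.8° V = -48.36 + j62.34 V.
Step 5 — Current: I = V / Z = 9.409 + j7.373 A = 11.95∠38.1° A.
Step 6 — Complex power: S = V·I* = 4.646 + j943.1 VA.
Step 7 — Real power: P = Re(S) = 4.646 W.
Step 8 — Reactive power: Q = Im(S) = 943.1 VAR.
Step 9 — Apparent power: |S| = 943.2 VA.
Step 10 — Power factor: PF = P/|S| = 0.004926 (lagging).

(a) P = 4.646 W  (b) Q = 943.1 VAR  (c) S = 943.2 VA  (d) PF = 0.004926 (lagging)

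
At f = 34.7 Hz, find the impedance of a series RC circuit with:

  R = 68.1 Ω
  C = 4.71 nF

Step 1 — Angular frequency: ω = 2π·f = 2π·34.7 = 218 rad/s.
Step 2 — Component impedances:
  R: Z = R = 68.1 Ω
  C: Z = 1/(jωC) = -j/(ω·C) = 0 - j9.738e+05 Ω
Step 3 — Series combination: Z_total = R + C = 68.1 - j9.738e+05 Ω = 9.738e+05∠-90.0° Ω.

Z = 68.1 - j9.738e+05 Ω = 9.738e+05∠-90.0° Ω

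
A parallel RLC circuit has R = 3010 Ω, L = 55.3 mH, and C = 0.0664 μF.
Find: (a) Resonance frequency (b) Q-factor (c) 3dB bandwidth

Step 1 — Resonance: ω₀ = 1/√(LC) = 1/√(0.0553·6.64e-08) = 1.65e+04 rad/s.
Step 2 — f₀ = ω₀/(2π) = 2626 Hz.
Step 3 — Parallel Q: Q = R/(ω₀L) = 3010/(1.65e+04·0.0553) = 3.298.
Step 4 — Bandwidth: Δω = ω₀/Q = 5003 rad/s; BW = Δω/(2π) = 796.3 Hz.

(a) f₀ = 2626 Hz  (b) Q = 3.298  (c) BW = 796.3 Hz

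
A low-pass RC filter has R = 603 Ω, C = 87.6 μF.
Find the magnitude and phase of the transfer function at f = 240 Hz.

Step 1 — Angular frequency: ω = 2π·240 = 1508 rad/s.
Step 2 — Transfer function: H(jω) = 1/(1 + jωRC).
Step 3 — Denominator: 1 + jωRC = 1 + j·1508·603·8.76e-05 = 1 + j79.65.
Step 4 — H = 0.0001576 - j0.01255.
Step 5 — Magnitude: |H| = 0.01255 (-38.0 dB); phase: φ = -89.3°.

|H| = 0.01255 (-38.0 dB), φ = -89.3°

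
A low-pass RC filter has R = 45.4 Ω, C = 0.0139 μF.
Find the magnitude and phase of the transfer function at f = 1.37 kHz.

Step 1 — Angular frequency: ω = 2π·1370 = 8608 rad/s.
Step 2 — Transfer function: H(jω) = 1/(1 + jωRC).
Step 3 — Denominator: 1 + jωRC = 1 + j·8608·45.4·1.39e-08 = 1 + j0.005432.
Step 4 — H = 1 - j0.005432.
Step 5 — Magnitude: |H| = 1 (-0.0 dB); phase: φ = -0.3°.

|H| = 1 (-0.0 dB), φ = -0.3°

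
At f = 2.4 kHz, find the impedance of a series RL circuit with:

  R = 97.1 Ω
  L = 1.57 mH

Step 1 — Angular frequency: ω = 2π·f = 2π·2400 = 1.508e+04 rad/s.
Step 2 — Component impedances:
  R: Z = R = 97.1 Ω
  L: Z = jωL = j·1.508e+04·0.00157 = 0 + j23.68 Ω
Step 3 — Series combination: Z_total = R + L = 97.1 + j23.68 Ω = 99.94∠13.7° Ω.

Z = 97.1 + j23.68 Ω = 99.94∠13.7° Ω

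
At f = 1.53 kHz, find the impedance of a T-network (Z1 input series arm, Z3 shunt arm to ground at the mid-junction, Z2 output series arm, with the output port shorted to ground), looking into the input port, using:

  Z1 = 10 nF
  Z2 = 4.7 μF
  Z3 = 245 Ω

Step 1 — Angular frequency: ω = 2π·f = 2π·1530 = 9613 rad/s.
Step 2 — Component impedances:
  Z1: Z = 1/(jωC) = -j/(ω·C) = 0 - j1.04e+04 Ω
  Z2: Z = 1/(jωC) = -j/(ω·C) = 0 - j22.13 Ω
  Z3: Z = R = 245 Ω
Step 3 — With the output port shorted to ground, the output series arm Z2 runs from the junction to ground; the shunt arm Z3 also runs from the junction to ground. They appear in parallel: Z3 || Z2 = 1.983 - j21.95 Ω.
Step 4 — Series with input arm Z1: Z_in = Z1 + (Z3 || Z2) = 1.983 - j1.042e+04 Ω = 1.042e+04∠-90.0° Ω.

Z = 1.983 - j1.042e+04 Ω = 1.042e+04∠-90.0° Ω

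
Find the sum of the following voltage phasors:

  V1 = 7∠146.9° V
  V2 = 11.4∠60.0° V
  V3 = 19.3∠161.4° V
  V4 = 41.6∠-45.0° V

Step 1 — Convert each phasor to rectangular form:
  V1 = 7·(cos(146.9°) + j·sin(146.9°)) = -5.864 + j3.823 V
  V2 = 11.4·(cos(60.0°) + j·sin(60.0°)) = 5.7 + j9.873 V
  V3 = 19.3·(cos(161.4°) + j·sin(161.4°)) = -18.29 + j6.156 V
  V4 = 41.6·(cos(-45.0°) + j·sin(-45.0°)) = 29.42 - j29.42 V
Step 2 — Sum components: V_total = 10.96 - j9.564 V.
Step 3 — Convert to polar: |V_total| = 14.55 V, ∠V_total = -41.1°.

V_total = 14.55∠-41.1° V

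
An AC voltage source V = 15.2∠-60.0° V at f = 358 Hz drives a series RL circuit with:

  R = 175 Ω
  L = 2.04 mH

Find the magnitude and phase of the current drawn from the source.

Step 1 — Angular frequency: ω = 2π·f = 2π·358 = 2249 rad/s.
Step 2 — Component impedances:
  R: Z = R = 175 Ω
  L: Z = jωL = j·2249·0.00204 = 0 + j4.589 Ω
Step 3 — Series combination: Z_total = R + L = 175 + j4.589 Ω = 175.1∠1.5° Ω.
Step 4 — Source phasor: V = 15.2∠-60.0° V = 7.6 - j13.16 V.
Step 5 — Ohm's law: I = V / Z_total = (7.6 - j13.16) / (175 + j4.589) = 0.04143 - j0.07631 A.
Step 6 — Convert to polar: |I| = 0.08683 A, ∠I = -61.5°.

I = 0.08683∠-61.5° A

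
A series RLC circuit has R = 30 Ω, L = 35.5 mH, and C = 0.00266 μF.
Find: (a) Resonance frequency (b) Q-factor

Step 1 — Resonance condition Im(Z)=0 gives ω₀ = 1/√(LC).
Step 2 — ω₀ = 1/√(0.0355·2.66e-09) = 1.029e+05 rad/s.
Step 3 — f₀ = ω₀/(2π) = 1.638e+04 Hz.
Step 4 — Series Q: Q = ω₀L/R = 1.029e+05·0.0355/30 = 121.8.

(a) f₀ = 1.638e+04 Hz  (b) Q = 121.8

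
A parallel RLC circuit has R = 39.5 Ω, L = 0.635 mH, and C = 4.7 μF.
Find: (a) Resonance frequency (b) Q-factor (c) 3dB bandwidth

Step 1 — Resonance: ω₀ = 1/√(LC) = 1/√(0.000635·4.7e-06) = 1.83e+04 rad/s.
Step 2 — f₀ = ω₀/(2π) = 2913 Hz.
Step 3 — Parallel Q: Q = R/(ω₀L) = 39.5/(1.83e+04·0.000635) = 3.398.
Step 4 — Bandwidth: Δω = ω₀/Q = 5386 rad/s; BW = Δω/(2π) = 857.3 Hz.

(a) f₀ = 2913 Hz  (b) Q = 3.398  (c) BW = 857.3 Hz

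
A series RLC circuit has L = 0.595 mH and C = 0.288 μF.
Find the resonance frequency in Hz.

Step 1 — Resonance condition Im(Z)=0 gives ω₀ = 1/√(LC).
Step 2 — ω₀ = 1/√(0.000595·2.88e-07) = 7.639e+04 rad/s.
Step 3 — f₀ = ω₀/(2π) = 1.216e+04 Hz.

f₀ = 1.216e+04 Hz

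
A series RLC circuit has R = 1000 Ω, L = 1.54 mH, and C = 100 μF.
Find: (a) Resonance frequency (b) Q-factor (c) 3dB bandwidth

Step 1 — Resonance: ω₀ = 1/√(LC) = 1/√(0.00154·0.0001) = 2548 rad/s.
Step 2 — f₀ = ω₀/(2π) = 405.6 Hz.
Step 3 — Series Q: Q = ω₀L/R = 2548·0.00154/1000 = 0.003924.
Step 4 — Bandwidth: Δω = ω₀/Q = 6.494e+05 rad/s; BW = Δω/(2π) = 1.033e+05 Hz.

(a) f₀ = 405.6 Hz  (b) Q = 0.003924  (c) BW = 1.033e+05 Hz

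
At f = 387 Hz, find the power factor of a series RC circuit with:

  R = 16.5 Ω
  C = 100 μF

Step 1 — Angular frequency: ω = 2π·f = 2π·387 = 2432 rad/s.
Step 2 — Component impedances:
  R: Z = R = 16.5 Ω
  C: Z = 1/(jωC) = -j/(ω·C) = 0 - j4.113 Ω
Step 3 — Series combination: Z_total = R + C = 16.5 - j4.113 Ω = 17∠-14.0° Ω.
Step 4 — Power factor: PF = cos(φ) = Re(Z)/|Z| = 16.5/17.005 = 0.9703.
Step 5 — Type: Im(Z) = -4.113 ⇒ leading (phase φ = -14.0°).

PF = 0.9703 (leading, φ = -14.0°)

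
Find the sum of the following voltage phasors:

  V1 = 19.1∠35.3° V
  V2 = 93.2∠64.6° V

Step 1 — Convert each phasor to rectangular form:
  V1 = 19.1·(cos(35.3°) + j·sin(35.3°)) = 15.59 + j11.04 V
  V2 = 93.2·(cos(64.6°) + j·sin(64.6°)) = 39.98 + j84.19 V
Step 2 — Sum components: V_total = 55.56 + j95.23 V.
Step 3 — Convert to polar: |V_total| = 110.3 V, ∠V_total = 59.7°.

V_total = 110.3∠59.7° V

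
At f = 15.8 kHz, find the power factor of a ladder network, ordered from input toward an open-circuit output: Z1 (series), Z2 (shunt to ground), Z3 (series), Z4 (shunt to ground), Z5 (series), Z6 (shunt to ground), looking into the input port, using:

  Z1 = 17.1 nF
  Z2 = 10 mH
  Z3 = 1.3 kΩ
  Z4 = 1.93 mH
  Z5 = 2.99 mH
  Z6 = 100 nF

Step 1 — Angular frequency: ω = 2π·f = 2π·1.58e+04 = 9.927e+04 rad/s.
Step 2 — Component impedances:
  Z1: Z = 1/(jωC) = -j/(ω·C) = 0 - j589.1 Ω
  Z2: Z = jωL = j·9.927e+04·0.01 = 0 + j992.7 Ω
  Z3: Z = R = 1300 Ω
  Z4: Z = jωL = j·9.927e+04·0.00193 = 0 + j191.6 Ω
  Z5: Z = jωL = j·9.927e+04·0.00299 = 0 + j296.8 Ω
  Z6: Z = 1/(jωC) = -j/(ω·C) = 0 - j100.7 Ω
Step 3 — Ladder network (open output): work backward from the far end, alternating series and parallel combinations. Z_in = 445.3 + j30.45 Ω = 446.3∠3.9° Ω.
Step 4 — Power factor: PF = cos(φ) = Re(Z)/|Z| = 445.27/446.31 = 0.9977.
Step 5 — Type: Im(Z) = 30.45 ⇒ lagging (phase φ = 3.9°).

PF = 0.9977 (lagging, φ = 3.9°)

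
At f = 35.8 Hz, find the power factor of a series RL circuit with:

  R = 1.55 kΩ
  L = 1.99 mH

Step 1 — Angular frequency: ω = 2π·f = 2π·35.8 = 224.9 rad/s.
Step 2 — Component impedances:
  R: Z = R = 1550 Ω
  L: Z = jωL = j·224.9·0.00199 = 0 + j0.4476 Ω
Step 3 — Series combination: Z_total = R + L = 1550 + j0.4476 Ω = 1550∠0.0° Ω.
Step 4 — Power factor: PF = cos(φ) = Re(Z)/|Z| = 1550/1550 = 1.
Step 5 — Type: Im(Z) = 0.4476 ⇒ lagging (phase φ = 0.0°).

PF = 1 (lagging, φ = 0.0°)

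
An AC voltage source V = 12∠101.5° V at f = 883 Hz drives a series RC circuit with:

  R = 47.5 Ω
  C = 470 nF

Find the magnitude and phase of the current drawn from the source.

Step 1 — Angular frequency: ω = 2π·f = 2π·883 = 5548 rad/s.
Step 2 — Component impedances:
  R: Z = R = 47.5 Ω
  C: Z = 1/(jωC) = -j/(ω·C) = 0 - j383.5 Ω
Step 3 — Series combination: Z_total = R + C = 47.5 - j383.5 Ω = 386.4∠-82.9° Ω.
Step 4 — Source phasor: V = 12∠101.5° V = -2.392 + j11.76 V.
Step 5 — Ohm's law: I = V / Z_total = (-2.392 + j11.76) / (47.5 - j383.5) = -0.03096 - j0.002404 A.
Step 6 — Convert to polar: |I| = 0.03105 A, ∠I = -175.6°.

I = 0.03105∠-175.6° A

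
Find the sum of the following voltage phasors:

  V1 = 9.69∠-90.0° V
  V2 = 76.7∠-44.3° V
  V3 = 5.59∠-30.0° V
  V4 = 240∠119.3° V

Step 1 — Convert each phasor to rectangular form:
  V1 = 9.69·(cos(-90.0°) + j·sin(-90.0°)) = 0 - j9.69 V
  V2 = 76.7·(cos(-44.3°) + j·sin(-44.3°)) = 54.89 - j53.57 V
  V3 = 5.59·(cos(-30.0°) + j·sin(-30.0°)) = 4.841 - j2.795 V
  V4 = 240·(cos(119.3°) + j·sin(119.3°)) = -117.5 + j209.3 V
Step 2 — Sum components: V_total = -57.72 + j143.2 V.
Step 3 — Convert to polar: |V_total| = 154.4 V, ∠V_total = 111.9°.

V_total = 154.4∠111.9° V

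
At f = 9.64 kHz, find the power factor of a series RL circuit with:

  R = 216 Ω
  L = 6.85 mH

Step 1 — Angular frequency: ω = 2π·f = 2π·9640 = 6.057e+04 rad/s.
Step 2 — Component impedances:
  R: Z = R = 216 Ω
  L: Z = jωL = j·6.057e+04·0.00685 = 0 + j414.9 Ω
Step 3 — Series combination: Z_total = R + L = 216 + j414.9 Ω = 467.8∠62.5° Ω.
Step 4 — Power factor: PF = cos(φ) = Re(Z)/|Z| = 216/467.76 = 0.4618.
Step 5 — Type: Im(Z) = 414.9 ⇒ lagging (phase φ = 62.5°).

PF = 0.4618 (lagging, φ = 62.5°)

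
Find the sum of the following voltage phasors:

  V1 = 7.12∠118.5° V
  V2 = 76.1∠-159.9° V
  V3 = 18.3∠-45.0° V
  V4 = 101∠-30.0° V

Step 1 — Convert each phasor to rectangular form:
  V1 = 7.12·(cos(118.5°) + j·sin(118.5°)) = -3.397 + j6.257 V
  V2 = 76.1·(cos(-159.9°) + j·sin(-159.9°)) = -71.47 - j26.15 V
  V3 = 18.3·(cos(-45.0°) + j·sin(-45.0°)) = 12.94 - j12.94 V
  V4 = 101·(cos(-30.0°) + j·sin(-30.0°)) = 87.47 - j50.5 V
Step 2 — Sum components: V_total = 25.55 - j83.34 V.
Step 3 — Convert to polar: |V_total| = 87.16 V, ∠V_total = -73.0°.

V_total = 87.16∠-73.0° V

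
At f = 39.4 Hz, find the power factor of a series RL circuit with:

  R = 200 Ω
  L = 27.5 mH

Step 1 — Angular frequency: ω = 2π·f = 2π·39.4 = 247.6 rad/s.
Step 2 — Component impedances:
  R: Z = R = 200 Ω
  L: Z = jωL = j·247.6·0.0275 = 0 + j6.808 Ω
Step 3 — Series combination: Z_total = R + L = 200 + j6.808 Ω = 200.1∠1.9° Ω.
Step 4 — Power factor: PF = cos(φ) = Re(Z)/|Z| = 200/200.12 = 0.9994.
Step 5 — Type: Im(Z) = 6.808 ⇒ lagging (phase φ = 1.9°).

PF = 0.9994 (lagging, φ = 1.9°)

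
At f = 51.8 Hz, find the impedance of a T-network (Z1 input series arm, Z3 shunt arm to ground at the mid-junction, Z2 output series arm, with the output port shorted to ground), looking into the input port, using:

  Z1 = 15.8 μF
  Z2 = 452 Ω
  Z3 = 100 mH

Step 1 — Angular frequency: ω = 2π·f = 2π·51.8 = 325.5 rad/s.
Step 2 — Component impedances:
  Z1: Z = 1/(jωC) = -j/(ω·C) = 0 - j194.5 Ω
  Z2: Z = R = 452 Ω
  Z3: Z = jωL = j·325.5·0.1 = 0 + j32.55 Ω
Step 3 — With the output port shorted to ground, the output series arm Z2 runs from the junction to ground; the shunt arm Z3 also runs from the junction to ground. They appear in parallel: Z3 || Z2 = 2.331 + j32.38 Ω.
Step 4 — Series with input arm Z1: Z_in = Z1 + (Z3 || Z2) = 2.331 - j162.1 Ω = 162.1∠-89.2° Ω.

Z = 2.331 - j162.1 Ω = 162.1∠-89.2° Ω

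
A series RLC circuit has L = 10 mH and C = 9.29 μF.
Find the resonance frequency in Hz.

Step 1 — Resonance condition Im(Z)=0 gives ω₀ = 1/√(LC).
Step 2 — ω₀ = 1/√(0.01·9.29e-06) = 3281 rad/s.
Step 3 — f₀ = ω₀/(2π) = 522.2 Hz.

f₀ = 522.2 Hz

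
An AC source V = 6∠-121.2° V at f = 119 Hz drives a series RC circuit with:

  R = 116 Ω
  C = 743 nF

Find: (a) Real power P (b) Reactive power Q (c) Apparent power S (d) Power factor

Step 1 — Angular frequency: ω = 2π·f = 2π·119 = 747.7 rad/s.
Step 2 — Component impedances:
  R: Z = R = 116 Ω
  C: Z = 1/(jωC) = -j/(ω·C) = 0 - j1800 Ω
Step 3 — Series combination: Z_total = R + C = 116 - j1800 Ω = 1804∠-86.3° Ω.
Step 4 — Source phasor: V = 6∠-121.2° V = -3.108 - j5.132 V.
Step 5 — Current: I = V / Z = 0.002729 - j0.001903 A = 0.003326∠-34.9° A.
Step 6 — Complex power: S = V·I* = 0.001283 - j0.01992 VA.
Step 7 — Real power: P = Re(S) = 0.001283 W.
Step 8 — Reactive power: Q = Im(S) = -0.01992 VAR.
Step 9 — Apparent power: |S| = 0.01996 VA.
Step 10 — Power factor: PF = P/|S| = 0.06431 (leading).

(a) P = 0.001283 W  (b) Q = -0.01992 VAR  (c) S = 0.01996 VA  (d) PF = 0.06431 (leading)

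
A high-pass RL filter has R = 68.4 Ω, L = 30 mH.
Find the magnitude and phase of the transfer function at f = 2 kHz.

Step 1 — Angular frequency: ω = 2π·2000 = 1.257e+04 rad/s.
Step 2 — Transfer function: H(jω) = jωL/(R + jωL).
Step 3 — Numerator jωL = j·377; denominator R + jωL = 68.4 + j377.
Step 4 — H = 0.9681 + j0.1757.
Step 5 — Magnitude: |H| = 0.9839 (-0.1 dB); phase: φ = 10.3°.

|H| = 0.9839 (-0.1 dB), φ = 10.3°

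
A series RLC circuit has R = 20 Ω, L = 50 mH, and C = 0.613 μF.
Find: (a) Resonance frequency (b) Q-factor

Step 1 — Resonance condition Im(Z)=0 gives ω₀ = 1/√(LC).
Step 2 — ω₀ = 1/√(0.05·6.13e-07) = 5712 rad/s.
Step 3 — f₀ = ω₀/(2π) = 909.1 Hz.
Step 4 — Series Q: Q = ω₀L/R = 5712·0.05/20 = 14.28.

(a) f₀ = 909.1 Hz  (b) Q = 14.28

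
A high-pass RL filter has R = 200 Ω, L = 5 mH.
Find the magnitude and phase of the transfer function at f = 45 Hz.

Step 1 — Angular frequency: ω = 2π·45 = 282.7 rad/s.
Step 2 — Transfer function: H(jω) = jωL/(R + jωL).
Step 3 — Numerator jωL = j·1.414; denominator R + jωL = 200 + j1.414.
Step 4 — H = 4.996e-05 + j0.007068.
Step 5 — Magnitude: |H| = 0.007068 (-43.0 dB); phase: φ = 89.6°.

|H| = 0.007068 (-43.0 dB), φ = 89.6°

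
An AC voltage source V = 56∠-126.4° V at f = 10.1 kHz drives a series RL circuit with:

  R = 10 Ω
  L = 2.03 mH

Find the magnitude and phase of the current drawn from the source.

Step 1 — Angular frequency: ω = 2π·f = 2π·1.01e+04 = 6.346e+04 rad/s.
Step 2 — Component impedances:
  R: Z = R = 10 Ω
  L: Z = jωL = j·6.346e+04·0.00203 = 0 + j128.8 Ω
Step 3 — Series combination: Z_total = R + L = 10 + j128.8 Ω = 129.2∠85.6° Ω.
Step 4 — Source phasor: V = 56∠-126.4° V = -33.23 - j45.07 V.
Step 5 — Ohm's law: I = V / Z_total = (-33.23 - j45.07) / (10 + j128.8) = -0.3677 + j0.2294 A.
Step 6 — Convert to polar: |I| = 0.4334 A, ∠I = 148.0°.

I = 0.4334∠148.0° A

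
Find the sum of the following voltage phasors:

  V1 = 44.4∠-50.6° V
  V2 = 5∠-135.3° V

Step 1 — Convert each phasor to rectangular form:
  V1 = 44.4·(cos(-50.6°) + j·sin(-50.6°)) = 28.18 - j34.31 V
  V2 = 5·(cos(-135.3°) + j·sin(-135.3°)) = -3.554 - j3.517 V
Step 2 — Sum components: V_total = 24.63 - j37.83 V.
Step 3 — Convert to polar: |V_total| = 45.14 V, ∠V_total = -56.9°.

V_total = 45.14∠-56.9° V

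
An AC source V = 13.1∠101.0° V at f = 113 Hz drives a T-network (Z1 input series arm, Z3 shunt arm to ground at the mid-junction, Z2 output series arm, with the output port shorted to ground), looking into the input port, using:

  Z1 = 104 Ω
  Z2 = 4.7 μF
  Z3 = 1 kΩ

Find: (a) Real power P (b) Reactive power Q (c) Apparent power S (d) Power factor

Step 1 — Angular frequency: ω = 2π·f = 2π·113 = 710 rad/s.
Step 2 — Component impedances:
  Z1: Z = R = 104 Ω
  Z2: Z = 1/(jωC) = -j/(ω·C) = 0 - j299.7 Ω
  Z3: Z = R = 1000 Ω
Step 3 — With the output port shorted to ground, the output series arm Z2 runs from the junction to ground; the shunt arm Z3 also runs from the junction to ground. They appear in parallel: Z3 || Z2 = 82.4 - j275 Ω.
Step 4 — Series with input arm Z1: Z_in = Z1 + (Z3 || Z2) = 186.4 - j275 Ω = 332.2∠-55.9° Ω.
Step 5 — Source phasor: V = 13.1∠101.0° V = -2.5 + j12.86 V.
Step 6 — Current: I = V / Z = -0.03626 + j0.01549 A = 0.03943∠156.9° A.
Step 7 — Complex power: S = V·I* = 0.2899 - j0.4276 VA.
Step 8 — Real power: P = Re(S) = 0.2899 W.
Step 9 — Reactive power: Q = Im(S) = -0.4276 VAR.
Step 10 — Apparent power: |S| = 0.5166 VA.
Step 11 — Power factor: PF = P/|S| = 0.5611 (leading).

(a) P = 0.2899 W  (b) Q = -0.4276 VAR  (c) S = 0.5166 VA  (d) PF = 0.5611 (leading)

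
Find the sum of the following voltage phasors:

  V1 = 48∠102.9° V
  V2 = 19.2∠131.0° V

Step 1 — Convert each phasor to rectangular form:
  V1 = 48·(cos(102.9°) + j·sin(102.9°)) = -10.72 + j46.79 V
  V2 = 19.2·(cos(131.0°) + j·sin(131.0°)) = -12.6 + j14.49 V
Step 2 — Sum components: V_total = -23.31 + j61.28 V.
Step 3 — Convert to polar: |V_total| = 65.56 V, ∠V_total = 110.8°.

V_total = 65.56∠110.8° V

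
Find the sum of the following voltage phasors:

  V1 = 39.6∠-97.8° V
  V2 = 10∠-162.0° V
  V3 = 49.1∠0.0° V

Step 1 — Convert each phasor to rectangular form:
  V1 = 39.6·(cos(-97.8°) + j·sin(-97.8°)) = -5.374 - j39.23 V
  V2 = 10·(cos(-162.0°) + j·sin(-162.0°)) = -9.511 - j3.09 V
  V3 = 49.1·(cos(0.0°) + j·sin(0.0°)) = 49.1 V
Step 2 — Sum components: V_total = 34.22 - j42.32 V.
Step 3 — Convert to polar: |V_total| = 54.42 V, ∠V_total = -51.0°.

V_total = 54.42∠-51.0° V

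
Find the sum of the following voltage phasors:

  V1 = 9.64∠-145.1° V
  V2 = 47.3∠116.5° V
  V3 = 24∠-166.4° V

Step 1 — Convert each phasor to rectangular form:
  V1 = 9.64·(cos(-145.1°) + j·sin(-145.1°)) = -7.906 - j5.515 V
  V2 = 47.3·(cos(116.5°) + j·sin(116.5°)) = -21.11 + j42.33 V
  V3 = 24·(cos(-166.4°) + j·sin(-166.4°)) = -23.33 - j5.643 V
Step 2 — Sum components: V_total = -52.34 + j31.17 V.
Step 3 — Convert to polar: |V_total| = 60.92 V, ∠V_total = 149.2°.

V_total = 60.92∠149.2° V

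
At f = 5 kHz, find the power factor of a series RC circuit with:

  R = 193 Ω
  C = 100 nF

Step 1 — Angular frequency: ω = 2π·f = 2π·5000 = 3.142e+04 rad/s.
Step 2 — Component impedances:
  R: Z = R = 193 Ω
  C: Z = 1/(jωC) = -j/(ω·C) = 0 - j318.3 Ω
Step 3 — Series combination: Z_total = R + C = 193 - j318.3 Ω = 372.3∠-58.8° Ω.
Step 4 — Power factor: PF = cos(φ) = Re(Z)/|Z| = 193/372.25 = 0.5185.
Step 5 — Type: Im(Z) = -318.3 ⇒ leading (phase φ = -58.8°).

PF = 0.5185 (leading, φ = -58.8°)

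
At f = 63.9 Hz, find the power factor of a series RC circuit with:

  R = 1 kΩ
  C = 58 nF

Step 1 — Angular frequency: ω = 2π·f = 2π·63.9 = 401.5 rad/s.
Step 2 — Component impedances:
  R: Z = R = 1000 Ω
  C: Z = 1/(jωC) = -j/(ω·C) = 0 - j4.294e+04 Ω
Step 3 — Series combination: Z_total = R + C = 1000 - j4.294e+04 Ω = 4.295e+04∠-88.7° Ω.
Step 4 — Power factor: PF = cos(φ) = Re(Z)/|Z| = 1000/4.295e+04 = 0.02328.
Step 5 — Type: Im(Z) = -4.294e+04 ⇒ leading (phase φ = -88.7°).

PF = 0.02328 (leading, φ = -88.7°)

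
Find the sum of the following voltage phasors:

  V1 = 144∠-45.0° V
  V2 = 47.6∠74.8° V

Step 1 — Convert each phasor to rectangular form:
  V1 = 144·(cos(-45.0°) + j·sin(-45.0°)) = 101.8 - j101.8 V
  V2 = 47.6·(cos(74.8°) + j·sin(74.8°)) = 12.48 + j45.93 V
Step 2 — Sum components: V_total = 114.3 - j55.89 V.
Step 3 — Convert to polar: |V_total| = 127.2 V, ∠V_total = -26.1°.

V_total = 127.2∠-26.1° V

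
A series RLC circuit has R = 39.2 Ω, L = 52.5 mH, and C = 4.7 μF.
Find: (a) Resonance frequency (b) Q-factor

Step 1 — Resonance condition Im(Z)=0 gives ω₀ = 1/√(LC).
Step 2 — ω₀ = 1/√(0.0525·4.7e-06) = 2013 rad/s.
Step 3 — f₀ = ω₀/(2π) = 320.4 Hz.
Step 4 — Series Q: Q = ω₀L/R = 2013·0.0525/39.2 = 2.696.

(a) f₀ = 320.4 Hz  (b) Q = 2.696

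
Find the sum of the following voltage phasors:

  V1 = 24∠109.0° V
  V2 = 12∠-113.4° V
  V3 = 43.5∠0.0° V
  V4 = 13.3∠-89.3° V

Step 1 — Convert each phasor to rectangular form:
  V1 = 24·(cos(109.0°) + j·sin(109.0°)) = -7.814 + j22.69 V
  V2 = 12·(cos(-113.4°) + j·sin(-113.4°)) = -4.766 - j11.01 V
  V3 = 43.5·(cos(0.0°) + j·sin(0.0°)) = 43.5 V
  V4 = 13.3·(cos(-89.3°) + j·sin(-89.3°)) = 0.1625 - j13.3 V
Step 2 — Sum components: V_total = 31.08 - j1.62 V.
Step 3 — Convert to polar: |V_total| = 31.13 V, ∠V_total = -3.0°.

V_total = 31.13∠-3.0° V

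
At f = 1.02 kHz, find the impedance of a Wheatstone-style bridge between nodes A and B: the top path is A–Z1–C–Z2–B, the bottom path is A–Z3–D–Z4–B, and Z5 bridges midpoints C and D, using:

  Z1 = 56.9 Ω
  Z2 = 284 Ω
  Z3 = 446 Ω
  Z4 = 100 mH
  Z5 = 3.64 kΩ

Step 1 — Angular frequency: ω = 2π·f = 2π·1020 = 6409 rad/s.
Step 2 — Component impedances:
  Z1: Z = R = 56.9 Ω
  Z2: Z = R = 284 Ω
  Z3: Z = R = 446 Ω
  Z4: Z = jωL = j·6409·0.1 = 0 + j640.9 Ω
  Z5: Z = R = 3640 Ω
Step 3 — Bridge requires nodal analysis (the Z5 bridge couples midpoints C and D, so the two paths cannot be reduced to a simple series/parallel combination). Setting node B to ground and injecting 1 A at node A, the 3-node admittance system at A, C, D solves to V_A = Z_AB = 253.8 + j76.25 Ω = 265∠16.7° Ω.

Z = 253.8 + j76.25 Ω = 265∠16.7° Ω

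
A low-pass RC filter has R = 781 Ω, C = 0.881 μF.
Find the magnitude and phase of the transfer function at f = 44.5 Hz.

Step 1 — Angular frequency: ω = 2π·44.5 = 279.6 rad/s.
Step 2 — Transfer function: H(jω) = 1/(1 + jωRC).
Step 3 — Denominator: 1 + jωRC = 1 + j·279.6·781·8.81e-07 = 1 + j0.1924.
Step 4 — H = 0.9643 - j0.1855.
Step 5 — Magnitude: |H| = 0.982 (-0.2 dB); phase: φ = -10.9°.

|H| = 0.982 (-0.2 dB), φ = -10.9°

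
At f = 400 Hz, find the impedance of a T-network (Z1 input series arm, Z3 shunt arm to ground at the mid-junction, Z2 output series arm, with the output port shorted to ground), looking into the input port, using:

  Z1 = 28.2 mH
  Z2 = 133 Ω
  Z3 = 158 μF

Step 1 — Angular frequency: ω = 2π·f = 2π·400 = 2513 rad/s.
Step 2 — Component impedances:
  Z1: Z = jωL = j·2513·0.0282 = 0 + j70.87 Ω
  Z2: Z = R = 133 Ω
  Z3: Z = 1/(jωC) = -j/(ω·C) = 0 - j2.518 Ω
Step 3 — With the output port shorted to ground, the output series arm Z2 runs from the junction to ground; the shunt arm Z3 also runs from the junction to ground. They appear in parallel: Z3 || Z2 = 0.04766 - j2.517 Ω.
Step 4 — Series with input arm Z1: Z_in = Z1 + (Z3 || Z2) = 0.04766 + j68.36 Ω = 68.36∠90.0° Ω.

Z = 0.04766 + j68.36 Ω = 68.36∠90.0° Ω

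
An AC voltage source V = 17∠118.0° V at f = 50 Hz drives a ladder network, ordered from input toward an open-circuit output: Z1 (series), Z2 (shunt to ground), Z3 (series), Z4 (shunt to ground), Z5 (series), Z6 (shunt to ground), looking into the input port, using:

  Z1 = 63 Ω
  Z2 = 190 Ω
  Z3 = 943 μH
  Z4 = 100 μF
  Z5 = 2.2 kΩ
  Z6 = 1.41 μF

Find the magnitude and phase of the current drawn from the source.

Step 1 — Angular frequency: ω = 2π·f = 2π·50 = 314.2 rad/s.
Step 2 — Component impedances:
  Z1: Z = R = 63 Ω
  Z2: Z = R = 190 Ω
  Z3: Z = jωL = j·314.2·0.000943 = 0 + j0.2963 Ω
  Z4: Z = 1/(jωC) = -j/(ω·C) = 0 - j31.83 Ω
  Z5: Z = R = 2200 Ω
  Z6: Z = 1/(jωC) = -j/(ω·C) = 0 - j2258 Ω
Step 3 — Ladder network (open output): work backward from the far end, alternating series and parallel combinations. Z_in = 68.23 - j30.41 Ω = 74.69∠-24.0° Ω.
Step 4 — Source phasor: V = 17∠118.0° V = -7.981 + j15.01 V.
Step 5 — Ohm's law: I = V / Z_total = (-7.981 + j15.01) / (68.23 - j30.41) = -0.1794 + j0.14 A.
Step 6 — Convert to polar: |I| = 0.2276 A, ∠I = 142.0°.

I = 0.2276∠142.0° A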